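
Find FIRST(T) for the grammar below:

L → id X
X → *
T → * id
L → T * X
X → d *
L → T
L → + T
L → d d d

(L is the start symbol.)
{ '*' }

From T → * id:
  - '*' is a terminal: add '*' and stop

Collecting: FIRST(T) = { '*' }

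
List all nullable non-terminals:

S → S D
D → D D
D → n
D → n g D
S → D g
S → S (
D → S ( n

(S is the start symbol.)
None

There are no ε-productions, so no non-terminal can derive ε.
No non-terminals are nullable.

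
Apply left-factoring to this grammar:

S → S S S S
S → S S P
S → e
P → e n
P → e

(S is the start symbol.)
S → S S S'
S' → S S
S' → P
S → e
P → e P'
P' → n
P' → ε

Left-factoring transforms A → αβ₁ | αβ₂ into A → αA' and A' → β₁ | β₂
(α is the longest common prefix among the alternatives). Repeat until
no nonterminal has two alternatives with a common prefix.

Round 1: S has alternatives sharing prefix 'S S'. Introduce S': S → S S S'
  Add: S' → S S
  Add: S' → P

Round 2: P has alternatives sharing prefix 'e'. Introduce P': P → e P'
  Add: P' → n
  Add: P' → ε

No remaining common prefixes — done.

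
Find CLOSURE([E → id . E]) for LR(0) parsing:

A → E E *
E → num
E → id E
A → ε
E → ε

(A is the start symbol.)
To compute CLOSURE, for each item [A → α.Bβ] where B is a non-terminal, add [B → .γ] for all productions B → γ; repeat for the newly added items until nothing changes.

Start with: [E → id . E]
  [E → id . E] has the dot before E: add [E → . num], [E → . id E], [E → .]
No further items can be added.

CLOSURE = { [E → . id E], [E → . num], [E → .], [E → id . E] }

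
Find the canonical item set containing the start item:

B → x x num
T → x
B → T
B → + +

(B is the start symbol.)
{ [B → . + +], [B → . T], [B → . x x num], [B' → . B], [T → . x] }

First, augment the grammar with B' → B
I₀ = CLOSURE({ [B' → . B] }):
  [B' → . B] has the dot before B: add [B → . x x num], [B → . T], [B → . + +]
  [B → . T] has the dot before T: add [T → . x]
No further items can be added.

I₀ = { [B → . + +], [B → . T], [B → . x x num], [B' → . B], [T → . x] }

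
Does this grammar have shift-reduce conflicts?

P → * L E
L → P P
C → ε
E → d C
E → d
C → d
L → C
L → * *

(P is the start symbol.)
Yes — I1: [C → .] vs [C → . d]; I3: [C → .] vs [C → . d]; I10: [C → .] vs [C → . d]; I12: [C → .] vs [C → . d]

Augment with P' → P and build the canonical LR(0) collection (I0 = CLOSURE({[P' → . P]}), then GOTO on every symbol after a dot until no new states appear). It has 13 states:
  I0: { [P → . * L E], [P' → . P] }  — shift
  I1: { [C → . d], [C → .], [L → . * *], [L → . C], [L → . P P], [P → * . L E], [P → . * L E] }  — shift, reduce
  I2: { [P' → P .] }  — accept
  I3: { [C → . d], [C → .], [L → * . *], [L → . * *], [L → . C], [L → . P P], [P → * . L E], [P → . * L E] }  — shift, reduce
  I4: { [L → C .] }  — reduce
  I5: { [E → . d C], [E → . d], [P → * L . E] }  — shift
  I6: { [L → P . P], [P → . * L E] }  — shift
  I7: { [C → d .] }  — reduce
  I8: { [L → P P .] }  — reduce
  I9: { [P → * L E .] }  — reduce
  I10: { [C → . d], [C → .], [E → d . C], [E → d .] }  — shift, 2 reduces
  I11: { [E → d C .] }  — reduce
  I12: { [C → . d], [C → .], [L → * * .], [L → * . *], [L → . * *], [L → . C], [L → . P P], [P → * . L E], [P → . * L E] }  — shift, 2 reduces

I1 contains reduce item [C → .] and shift items [C → . d], [L → . * *], [P → . * L E] — shift-reduce conflict.
I3 contains reduce item [C → .] and shift items [C → . d], [L → . * *], [L → * . *], [P → . * L E] — shift-reduce conflict.
I10 contains reduce items [C → .], [E → d .] and shift item [C → . d] — shift-reduce conflict.
I12 contains reduce items [C → .], [L → * * .] and shift items [C → . d], [L → . * *], [L → * . *], [P → . * L E] — shift-reduce conflict.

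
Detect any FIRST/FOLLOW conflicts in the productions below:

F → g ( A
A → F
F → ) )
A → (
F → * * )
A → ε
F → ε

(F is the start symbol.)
Nullable non-terminals: A, F.
FIRST sets used below: FIRST(F) = { ')', '*', 'g', ε }

A: nullable alternative(s) A → F, A → ε; FOLLOW(A) = { $ }
  A → F: FIRST \ {ε} = { ')', '*', 'g' } — disjoint from FOLLOW(A)
  A → (: FIRST \ {ε} = { '(' } — disjoint from FOLLOW(A)
  A → ε: FIRST \ {ε} = { } — disjoint from FOLLOW(A)

F: nullable alternative(s) F → ε; FOLLOW(F) = { $ }
  F → g ( A: FIRST \ {ε} = { 'g' } — disjoint from FOLLOW(F)
  F → ) ): FIRST \ {ε} = { ')' } — disjoint from FOLLOW(F)
  F → * * ): FIRST \ {ε} = { '*' } — disjoint from FOLLOW(F)
  F → ε: FIRST \ {ε} = { } — this is the only nullable alternative, skip

No FIRST/FOLLOW conflicts found.

Answer: No FIRST/FOLLOW conflicts.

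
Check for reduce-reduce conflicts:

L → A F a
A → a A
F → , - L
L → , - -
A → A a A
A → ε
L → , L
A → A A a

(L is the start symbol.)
Yes — I5: [A → .] vs [A → a A .]; I8: [A → .] vs [A → A a A .]; I9: [A → .] vs [A → A A a .]

Augment with L' → L and build the canonical LR(0) collection (I0 = CLOSURE({[L' → . L]}), then GOTO on every symbol after a dot until no new states appear). It has 18 states:
  I0: { [A → . A A a], [A → . A a A], [A → . a A], [A → .], [L → . , - -], [L → . , L], [L → . A F a], [L' → . L] }  — shift, reduce
  I1: { [A → . A A a], [A → . A a A], [A → . a A], [A → .], [L → , . - -], [L → , . L], [L → . , - -], [L → . , L], [L → . A F a] }  — shift, reduce
  I2: { [A → . A A a], [A → . A a A], [A → . a A], [A → .], [A → A . A a], [A → A . a A], [F → . , - L], [L → A . F a] }  — shift, reduce
  I3: { [L' → L .] }  — accept
  I4: { [A → . A A a], [A → . A a A], [A → . a A], [A → .], [A → a . A] }  — shift, reduce
  I5: { [A → . A A a], [A → . A a A], [A → . a A], [A → .], [A → A . A a], [A → A . a A], [A → a A .] }  — shift, 2 reduces
  I6: { [A → . A A a], [A → . A a A], [A → . a A], [A → .], [A → A . A a], [A → A . a A], [A → A A . a] }  — shift, reduce
  I7: { [A → . A A a], [A → . A a A], [A → . a A], [A → .], [A → A a . A], [A → a . A] }  — shift, reduce
  I8: { [A → . A A a], [A → . A a A], [A → . a A], [A → .], [A → A . A a], [A → A . a A], [A → A a A .], [A → a A .] }  — shift, 3 reduces
  I9: { [A → . A A a], [A → . A a A], [A → . a A], [A → .], [A → A A a .], [A → A a . A], [A → a . A] }  — shift, 2 reduces
  I10: { [F → , . - L] }  — shift
  I11: { [L → A F . a] }  — shift
  I12: { [L → A F a .] }  — reduce
  I13: { [A → . A A a], [A → . A a A], [A → . a A], [A → .], [F → , - . L], [L → . , - -], [L → . , L], [L → . A F a] }  — shift, reduce
  I14: { [F → , - L .] }  — reduce
  I15: { [L → , - . -] }  — shift
  I16: { [L → , L .] }  — reduce
  I17: { [L → , - - .] }  — reduce

I5 contains complete items [A → .], [A → a A .] — reduce-reduce conflict.
I8 contains complete items [A → .], [A → A a A .], [A → a A .] — reduce-reduce conflict.
I9 contains complete items [A → .], [A → A A a .] — reduce-reduce conflict.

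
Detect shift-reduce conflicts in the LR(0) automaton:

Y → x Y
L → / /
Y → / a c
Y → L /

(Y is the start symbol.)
No shift-reduce conflicts

A shift-reduce conflict occurs when an LR(0) state has both:
  - a complete (reduce) item [A → α .] (dot at the end), and
  - a shift item [B → β . c γ] (dot before a terminal).

Augment with Y' → Y and build the canonical LR(0) collection (I0 = CLOSURE({[Y' → . Y]}), then GOTO on every symbol after a dot until no new states appear). It has 10 states:
  I0: { [L → . / /], [Y → . / a c], [Y → . L /], [Y → . x Y], [Y' → . Y] }  — shift
  I1: { [L → / . /], [Y → / . a c] }  — shift
  I2: { [Y → L . /] }  — shift
  I3: { [Y' → Y .] }  — accept
  I4: { [L → . / /], [Y → . / a c], [Y → . L /], [Y → . x Y], [Y → x . Y] }  — shift
  I5: { [Y → x Y .] }  — reduce
  I6: { [Y → L / .] }  — reduce
  I7: { [L → / / .] }  — reduce
  I8: { [Y → / a . c] }  — shift
  I9: { [Y → / a c .] }  — reduce

No state contains both a complete item and a shift item.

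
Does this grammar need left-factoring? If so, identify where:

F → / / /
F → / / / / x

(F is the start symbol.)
Yes, F has productions with common prefix '/ / /'

Left-factoring is needed when two productions for the same non-terminal
share a common prefix on the right-hand side.

Productions for F:
  F → / / /
  F → / / / / x

Found common prefix '/ / /' in productions for F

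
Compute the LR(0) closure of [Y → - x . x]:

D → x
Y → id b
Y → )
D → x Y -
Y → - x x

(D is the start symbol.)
{ [Y → - x . x] }

Start with: [Y → - x . x]
The dot precedes the terminal x, so nothing is added.

CLOSURE = { [Y → - x . x] }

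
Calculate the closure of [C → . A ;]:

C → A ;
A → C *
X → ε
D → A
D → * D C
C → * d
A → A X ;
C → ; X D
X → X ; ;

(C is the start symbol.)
{ [A → . A X ;], [A → . C *], [C → . * d], [C → . ; X D], [C → . A ;] }

Start with: [C → . A ;]
  [C → . A ;] has the dot before A: add [A → . C *], [A → . A X ;]
  [A → . C *] has the dot before C: add [C → . * d], [C → . ; X D]
No further items can be added.

CLOSURE = { [A → . A X ;], [A → . C *], [C → . * d], [C → . ; X D], [C → . A ;] }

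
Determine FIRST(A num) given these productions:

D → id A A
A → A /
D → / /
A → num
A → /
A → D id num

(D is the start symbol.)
FIRST sets of the non-terminals involved (from the grammar, by fixed-point iteration):
  FIRST(A) = { '/', 'id', 'num' }

To compute FIRST(A num), process the symbols left to right:
Symbol A is a non-terminal. Add FIRST(A) \ {ε} = { '/', 'id', 'num' }
A is not nullable (ε ∉ FIRST(A)), so stop here.
FIRST(A num) = { '/', 'id', 'num' }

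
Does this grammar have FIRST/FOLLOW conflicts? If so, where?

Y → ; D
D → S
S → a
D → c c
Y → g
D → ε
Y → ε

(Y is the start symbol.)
A FIRST/FOLLOW conflict occurs when a non-terminal N has a nullable alternative N → β (β ⇒* ε) and another alternative N → α with FIRST(α) ∩ FOLLOW(N) ≠ ∅: on such a lookahead the parser cannot decide between expanding α and letting N vanish via β.

Nullable non-terminals: D, Y.
FIRST sets used below: FIRST(S) = { 'a' }

D: nullable alternative(s) D → ε; FOLLOW(D) = { $ }
  D → S: FIRST \ {ε} = { 'a' } — disjoint from FOLLOW(D)
  D → c c: FIRST \ {ε} = { 'c' } — disjoint from FOLLOW(D)
  D → ε: FIRST \ {ε} = { } — this is the only nullable alternative, skip

Y: nullable alternative(s) Y → ε; FOLLOW(Y) = { $ }
  Y → ; D: FIRST \ {ε} = { ';' } — disjoint from FOLLOW(Y)
  Y → g: FIRST \ {ε} = { 'g' } — disjoint from FOLLOW(Y)
  Y → ε: FIRST \ {ε} = { } — this is the only nullable alternative, skip

S has no nullable alternative, so no FIRST/FOLLOW check is needed there.

No FIRST/FOLLOW conflicts found.

Answer: No FIRST/FOLLOW conflicts.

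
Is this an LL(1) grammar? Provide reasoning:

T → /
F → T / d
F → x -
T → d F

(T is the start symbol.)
A grammar is LL(1) if for each non-terminal N with multiple productions, the predict sets of those productions are pairwise disjoint, where PREDICT(N → α) = (FIRST(α) \ {ε}) ∪ (FOLLOW(N) if α ⇒* ε).

Relevant sets:
  FIRST(T) = { '/', 'd' }

For T:
  PREDICT(T → '/') = { '/' }
  PREDICT(T → d F) = { 'd' }
For F:
  PREDICT(F → T '/' d) = { '/', 'd' }
  PREDICT(F → x '-') = { 'x' }

All predict sets are disjoint. The grammar IS LL(1).

Answer: Yes, the grammar is LL(1).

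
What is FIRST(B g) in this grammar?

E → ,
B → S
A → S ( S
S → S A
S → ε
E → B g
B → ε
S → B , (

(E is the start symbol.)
FIRST sets of the non-terminals involved (from the grammar, by fixed-point iteration):
  FIRST(B) = { '(', ',', ε }

To compute FIRST(B g), process the symbols left to right:
Symbol B is a non-terminal. Add FIRST(B) \ {ε} = { '(', ',' }
B is nullable (ε ∈ FIRST(B)), continue to the next symbol.
Symbol g is a terminal. Add 'g' and stop.
FIRST(B g) = { '(', ',', 'g' }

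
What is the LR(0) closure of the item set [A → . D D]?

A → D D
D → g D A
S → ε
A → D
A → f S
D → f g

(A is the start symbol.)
{ [A → . D D], [D → . f g], [D → . g D A] }

To compute CLOSURE, for each item [A → α.Bβ] where B is a non-terminal, add [B → .γ] for all productions B → γ; repeat for the newly added items until nothing changes.

Start with: [A → . D D]
  [A → . D D] has the dot before D: add [D → . g D A], [D → . f g]
No further items can be added.

CLOSURE = { [A → . D D], [D → . f g], [D → . g D A] }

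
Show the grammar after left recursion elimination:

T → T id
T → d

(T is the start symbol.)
T is directly left-recursive. The standard transformation for
  A → A α₁ | ... | A α_m | β₁ | ... | β_n
is
  A  → β₁ A' | ... | β_n A'
  A' → α₁ A' | ... | α_m A' | ε

T → d becomes T → d T'
T → T id becomes T' → id T'
Add T' → ε

Resulting grammar:
T → d T'
T' → id T'
T' → ε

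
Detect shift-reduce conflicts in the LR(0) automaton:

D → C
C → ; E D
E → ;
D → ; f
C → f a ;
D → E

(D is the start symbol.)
A shift-reduce conflict occurs when an LR(0) state has both:
  - a complete (reduce) item [A → α .] (dot at the end), and
  - a shift item [B → β . c γ] (dot before a terminal).

Augment with D' → D and build the canonical LR(0) collection (I0 = CLOSURE({[D' → . D]}), then GOTO on every symbol after a dot until no new states appear). It has 12 states:
  I0: { [C → . ; E D], [C → . f a ;], [D → . ; f], [D → . C], [D → . E], [D' → . D], [E → . ;] }  — shift
  I1: { [C → ; . E D], [D → ; . f], [E → . ;], [E → ; .] }  — shift, reduce
  I2: { [D → C .] }  — reduce
  I3: { [D' → D .] }  — accept
  I4: { [D → E .] }  — reduce
  I5: { [C → f . a ;] }  — shift
  I6: { [C → f a . ;] }  — shift
  I7: { [C → f a ; .] }  — reduce
  I8: { [E → ; .] }  — reduce
  I9: { [C → . ; E D], [C → . f a ;], [C → ; E . D], [D → . ; f], [D → . C], [D → . E], [E → . ;] }  — shift
  I10: { [D → ; f .] }  — reduce
  I11: { [C → ; E D .] }  — reduce

I1 contains reduce item [E → ; .] and shift items [D → ; . f], [E → . ;] — shift-reduce conflict.

Answer: Yes — I1: [E → ; .] vs [D → ; . f]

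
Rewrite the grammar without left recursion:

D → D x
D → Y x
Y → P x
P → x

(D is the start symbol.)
D is directly left-recursive. The standard transformation for
  A → A α₁ | ... | A α_m | β₁ | ... | β_n
is
  A  → β₁ A' | ... | β_n A'
  A' → α₁ A' | ... | α_m A' | ε

D → Y x becomes D → Y x D'
D → D x becomes D' → x D'
Add D' → ε

Productions for other non-terminals are unchanged:
  Y → P x
  P → x

Resulting grammar:
D → Y x D'
D' → x D'
D' → ε
Y → P x
P → x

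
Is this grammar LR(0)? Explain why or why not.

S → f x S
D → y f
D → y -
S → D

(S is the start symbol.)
Yes, the grammar is LR(0)

A grammar is LR(0) if no state in the canonical LR(0) collection has:
  - both a shift item (dot before a terminal) and a complete item (shift-reduce conflict), or
  - two or more complete items (reduce-reduce conflict; the accept item [S' → S .] counts as a complete item here).

Augment with S' → S and build the canonical LR(0) collection (I0 = CLOSURE({[S' → . S]}), then GOTO on every symbol after a dot until no new states appear). It has 9 states:
  I0: { [D → . y -], [D → . y f], [S → . D], [S → . f x S], [S' → . S] }  — shift
  I1: { [S → D .] }  — reduce
  I2: { [S' → S .] }  — accept
  I3: { [S → f . x S] }  — shift
  I4: { [D → y . -], [D → y . f] }  — shift
  I5: { [D → y - .] }  — reduce
  I6: { [D → y f .] }  — reduce
  I7: { [D → . y -], [D → . y f], [S → . D], [S → . f x S], [S → f x . S] }  — shift
  I8: { [S → f x S .] }  — reduce

Every state is either a pure shift/goto state or contains exactly one complete item and nothing to shift — no conflicts. The grammar is LR(0).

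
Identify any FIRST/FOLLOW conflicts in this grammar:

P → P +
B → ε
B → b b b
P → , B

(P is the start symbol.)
A FIRST/FOLLOW conflict occurs when a non-terminal N has a nullable alternative N → β (β ⇒* ε) and another alternative N → α with FIRST(α) ∩ FOLLOW(N) ≠ ∅: on such a lookahead the parser cannot decide between expanding α and letting N vanish via β.

Nullable non-terminals: B.

B: nullable alternative(s) B → ε; FOLLOW(B) = { $, '+' }
  B → ε: FIRST \ {ε} = { } — this is the only nullable alternative, skip
  B → b b b: FIRST \ {ε} = { 'b' } — disjoint from FOLLOW(B)

P has no nullable alternative, so no FIRST/FOLLOW check is needed there.

No FIRST/FOLLOW conflicts found.

Answer: No FIRST/FOLLOW conflicts.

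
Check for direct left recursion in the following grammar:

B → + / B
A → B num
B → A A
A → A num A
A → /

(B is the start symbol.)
Yes, A is left-recursive

B → + / B: starts with '+'
A → B num: starts with B
B → A A: starts with A
A → A num A: LEFT RECURSIVE (starts with A)
A → /: starts with '/'

The grammar has direct left recursion on: A.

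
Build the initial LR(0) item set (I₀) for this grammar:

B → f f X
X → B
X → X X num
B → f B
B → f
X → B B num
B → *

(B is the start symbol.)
{ [B → . *], [B → . f B], [B → . f f X], [B → . f], [B' → . B] }

First, augment the grammar with B' → B
I₀ = CLOSURE({ [B' → . B] }):
  [B' → . B] has the dot before B: add [B → . f f X], [B → . f B], [B → . f], [B → . *]
No further items can be added.

I₀ = { [B → . *], [B → . f B], [B → . f f X], [B → . f], [B' → . B] }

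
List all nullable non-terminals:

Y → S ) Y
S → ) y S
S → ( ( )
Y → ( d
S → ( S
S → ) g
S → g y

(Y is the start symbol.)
None

A non-terminal is nullable if it can derive ε (the empty string): either it has an ε-production, or it has a production whose right-hand side consists entirely of nullable non-terminals.

There are no ε-productions, so no non-terminal can derive ε.
No non-terminals are nullable.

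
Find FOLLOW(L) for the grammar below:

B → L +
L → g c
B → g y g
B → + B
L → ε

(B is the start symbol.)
{ '+' }

In B → L +: L is followed by '+', add FIRST('+') \ {ε} = { '+' }

Taking the union: FOLLOW(L) = { '+' }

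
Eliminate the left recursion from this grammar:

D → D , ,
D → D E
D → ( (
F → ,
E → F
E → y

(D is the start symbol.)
D is directly left-recursive. The standard transformation for
  A → A α₁ | ... | A α_m | β₁ | ... | β_n
is
  A  → β₁ A' | ... | β_n A'
  A' → α₁ A' | ... | α_m A' | ε

D → ( ( becomes D → ( ( D'
D → D , , becomes D' → , , D'
D → D E becomes D' → E D'
Add D' → ε

Productions for other non-terminals are unchanged:
  F → ,
  E → F
  E → y

Resulting grammar:
D → ( ( D'
D' → , , D'
D' → E D'
D' → ε
F → ,
E → F
E → y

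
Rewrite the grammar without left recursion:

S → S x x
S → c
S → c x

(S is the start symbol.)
S is directly left-recursive. The standard transformation for
  A → A α₁ | ... | A α_m | β₁ | ... | β_n
is
  A  → β₁ A' | ... | β_n A'
  A' → α₁ A' | ... | α_m A' | ε

S → c becomes S → c S'
S → c x becomes S → c x S'
S → S x x becomes S' → x x S'
Add S' → ε

Resulting grammar:
S → c S'
S → c x S'
S' → x x S'
S' → ε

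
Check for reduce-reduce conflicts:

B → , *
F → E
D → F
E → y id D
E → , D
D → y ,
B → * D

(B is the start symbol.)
Augment with B' → B and build the canonical LR(0) collection (I0 = CLOSURE({[B' → . B]}), then GOTO on every symbol after a dot until no new states appear). It has 14 states:
  I0: { [B → . * D], [B → . , *], [B' → . B] }  — shift
  I1: { [B → * . D], [D → . F], [D → . y ,], [E → . , D], [E → . y id D], [F → . E] }  — shift
  I2: { [B → , . *] }  — shift
  I3: { [B' → B .] }  — accept
  I4: { [B → , * .] }  — reduce
  I5: { [D → . F], [D → . y ,], [E → , . D], [E → . , D], [E → . y id D], [F → . E] }  — shift
  I6: { [B → * D .] }  — reduce
  I7: { [F → E .] }  — reduce
  I8: { [D → F .] }  — reduce
  I9: { [D → y . ,], [E → y . id D] }  — shift
  I10: { [D → y , .] }  — reduce
  I11: { [D → . F], [D → . y ,], [E → . , D], [E → . y id D], [E → y id . D], [F → . E] }  — shift
  I12: { [E → y id D .] }  — reduce
  I13: { [E → , D .] }  — reduce

No state contains more than one complete item.

Answer: No reduce-reduce conflicts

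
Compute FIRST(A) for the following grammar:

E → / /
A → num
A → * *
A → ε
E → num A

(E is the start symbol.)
{ '*', 'num', ε }

From A → num:
  - num is a terminal: add 'num' and stop
From A → * *:
  - '*' is a terminal: add '*' and stop
From A → ε:
  - ε-production, so ε ∈ FIRST(A)

Collecting: FIRST(A) = { '*', 'num', ε }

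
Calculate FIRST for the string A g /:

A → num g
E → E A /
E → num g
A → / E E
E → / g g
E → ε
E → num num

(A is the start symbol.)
FIRST sets of the non-terminals involved (from the grammar, by fixed-point iteration):
  FIRST(A) = { '/', 'num' }

To compute FIRST(A g /), process the symbols left to right:
Symbol A is a non-terminal. Add FIRST(A) \ {ε} = { '/', 'num' }
A is not nullable (ε ∉ FIRST(A)), so stop here.
FIRST(A g /) = { '/', 'num' }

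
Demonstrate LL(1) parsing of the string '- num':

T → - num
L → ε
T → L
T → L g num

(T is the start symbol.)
Stack is shown with the top on the left.

Stack    Input    Action
------------------------
T $      - num $  output T → - num
- num $  - num $  match '-'
num $    num $    match 'num'
$        $        accept

The string is accepted.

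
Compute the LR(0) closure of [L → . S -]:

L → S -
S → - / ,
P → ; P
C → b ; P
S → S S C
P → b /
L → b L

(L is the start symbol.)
{ [L → . S -], [S → . - / ,], [S → . S S C] }

To compute CLOSURE, for each item [A → α.Bβ] where B is a non-terminal, add [B → .γ] for all productions B → γ; repeat for the newly added items until nothing changes.

Start with: [L → . S -]
  [L → . S -] has the dot before S: add [S → . - / ,], [S → . S S C]
No further items can be added.

CLOSURE = { [L → . S -], [S → . - / ,], [S → . S S C] }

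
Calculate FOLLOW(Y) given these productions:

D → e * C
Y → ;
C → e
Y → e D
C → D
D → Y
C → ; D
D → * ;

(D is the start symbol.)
To compute FOLLOW(Y), find every occurrence of Y on a right-hand side N → α Y β: add FIRST(β) \ {ε}, and if β is empty or nullable also add FOLLOW(N). Iterate to a fixed point.

In D → Y: Y is at the end, add FOLLOW(D)

The FOLLOW sets referred to above (computed the same way, to a fixed point):
  FOLLOW(D) = { $ }

Taking the union: FOLLOW(Y) = { $ }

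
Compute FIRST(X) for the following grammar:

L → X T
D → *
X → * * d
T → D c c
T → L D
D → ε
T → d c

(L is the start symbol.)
{ '*' }

To compute FIRST(X), examine every production with X on the left-hand side, reading each right-hand side left to right until a non-nullable symbol is reached.

From X → * * d:
  - '*' is a terminal: add '*' and stop

Collecting: FIRST(X) = { '*' }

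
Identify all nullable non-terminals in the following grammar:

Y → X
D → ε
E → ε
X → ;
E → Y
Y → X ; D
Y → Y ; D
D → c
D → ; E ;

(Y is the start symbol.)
{ 'D', 'E' }

ε-productions: D → ε, E → ε
So D, E are immediately nullable.
No further non-terminal can be added: every production for the remaining non-terminals contains a terminal or a non-nullable non-terminal.
Nullable = { 'D', 'E' }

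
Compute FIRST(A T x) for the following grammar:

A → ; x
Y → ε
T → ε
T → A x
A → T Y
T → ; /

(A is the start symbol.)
FIRST sets of the non-terminals involved (from the grammar, by fixed-point iteration):
  FIRST(A) = { ';', 'x', ε }
  FIRST(T) = { ';', 'x', ε }

To compute FIRST(A T x), process the symbols left to right:
Symbol A is a non-terminal. Add FIRST(A) \ {ε} = { ';', 'x' }
A is nullable (ε ∈ FIRST(A)), continue to the next symbol.
Symbol T is a non-terminal. Add FIRST(T) \ {ε} = { ';', 'x' }
T is nullable (ε ∈ FIRST(T)), continue to the next symbol.
Symbol x is a terminal. Add 'x' and stop.
FIRST(A T x) = { ';', 'x' }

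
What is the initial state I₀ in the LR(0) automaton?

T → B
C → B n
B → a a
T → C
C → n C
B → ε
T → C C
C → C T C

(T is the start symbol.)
{ [B → . a a], [B → .], [C → . B n], [C → . C T C], [C → . n C], [T → . B], [T → . C C], [T → . C], [T' → . T] }

First, augment the grammar with T' → T
I₀ = CLOSURE({ [T' → . T] }):
  [T' → . T] has the dot before T: add [T → . B], [T → . C], [T → . C C]
  [T → . B] has the dot before B: add [B → . a a], [B → .]
  [T → . C] has the dot before C: add [C → . B n], [C → . n C], [C → . C T C]
No further items can be added.

I₀ = { [B → . a a], [B → .], [C → . B n], [C → . C T C], [C → . n C], [T → . B], [T → . C C], [T → . C], [T' → . T] }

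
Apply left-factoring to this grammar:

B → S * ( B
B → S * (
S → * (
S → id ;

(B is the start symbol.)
B → S * ( B'
B' → B
B' → ε
S → * (
S → id ;

Left-factoring transforms A → αβ₁ | αβ₂ into A → αA' and A' → β₁ | β₂
(α is the longest common prefix among the alternatives). Repeat until
no nonterminal has two alternatives with a common prefix.

Round 1: B has alternatives sharing prefix 'S * ('. Introduce B': B → S * ( B'
  Add: B' → B
  Add: B' → ε

No remaining common prefixes — done.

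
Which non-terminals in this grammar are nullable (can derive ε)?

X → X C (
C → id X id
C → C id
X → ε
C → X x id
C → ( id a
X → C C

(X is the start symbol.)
{ 'X' }

A non-terminal is nullable if it can derive ε (the empty string): either it has an ε-production, or it has a production whose right-hand side consists entirely of nullable non-terminals.

ε-productions: X → ε
So X is immediately nullable.
No further non-terminal can be added: every production for the remaining non-terminals contains a terminal or a non-nullable non-terminal.
Nullable = { 'X' }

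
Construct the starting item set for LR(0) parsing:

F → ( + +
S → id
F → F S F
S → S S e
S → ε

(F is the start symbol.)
First, augment the grammar with F' → F
I₀ = CLOSURE({ [F' → . F] }):
  [F' → . F] has the dot before F: add [F → . ( + +], [F → . F S F]
No further items can be added.

I₀ = { [F → . ( + +], [F → . F S F], [F' → . F] }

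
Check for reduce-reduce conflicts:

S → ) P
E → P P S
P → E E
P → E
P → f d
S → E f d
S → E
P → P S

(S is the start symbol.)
Yes — I2: [P → E .] vs [S → E .]; I9: [E → P P S .] vs [P → P S .]; I10: [P → E .] vs [P → E E .]; I12: [P → f d .] vs [S → E f d .]

A reduce-reduce conflict occurs when an LR(0) state has two complete items [A → α .] and [B → β .] — both call for a reduction, and with no lookahead the parser cannot choose between them.

Augment with S' → S and build the canonical LR(0) collection (I0 = CLOSURE({[S' → . S]}), then GOTO on every symbol after a dot until no new states appear). It has 15 states:
  I0: { [E → . P P S], [P → . E E], [P → . E], [P → . P S], [P → . f d], [S → . ) P], [S → . E f d], [S → . E], [S' → . S] }  — shift
  I1: { [E → . P P S], [P → . E E], [P → . E], [P → . P S], [P → . f d], [S → ) . P] }  — shift
  I2: { [E → . P P S], [P → . E E], [P → . E], [P → . P S], [P → . f d], [P → E . E], [P → E .], [S → E . f d], [S → E .] }  — shift, 2 reduces
  I3: { [E → . P P S], [E → P . P S], [P → . E E], [P → . E], [P → . P S], [P → . f d], [P → P . S], [S → . ) P], [S → . E f d], [S → . E] }  — shift
  I4: { [S' → S .] }  — accept
  I5: { [P → f . d] }  — shift
  I6: { [P → f d .] }  — reduce
  I7: { [E → . P P S], [E → P . P S], [E → P P . S], [P → . E E], [P → . E], [P → . P S], [P → . f d], [P → P . S], [S → . ) P], [S → . E f d], [S → . E] }  — shift
  I8: { [P → P S .] }  — reduce
  I9: { [E → P P S .], [P → P S .] }  — 2 reduces
  I10: { [E → . P P S], [P → . E E], [P → . E], [P → . P S], [P → . f d], [P → E . E], [P → E .], [P → E E .] }  — shift, 2 reduces
  I11: { [P → f . d], [S → E f . d] }  — shift
  I12: { [P → f d .], [S → E f d .] }  — 2 reduces
  I13: { [E → . P P S], [P → . E E], [P → . E], [P → . P S], [P → . f d], [P → E . E], [P → E .] }  — shift, reduce
  I14: { [E → . P P S], [E → P . P S], [P → . E E], [P → . E], [P → . P S], [P → . f d], [P → P . S], [S → ) P .], [S → . ) P], [S → . E f d], [S → . E] }  — shift, reduce

I2 contains complete items [P → E .], [S → E .] — reduce-reduce conflict.
I9 contains complete items [E → P P S .], [P → P S .] — reduce-reduce conflict.
I10 contains complete items [P → E .], [P → E E .] — reduce-reduce conflict.
I12 contains complete items [P → f d .], [S → E f d .] — reduce-reduce conflict.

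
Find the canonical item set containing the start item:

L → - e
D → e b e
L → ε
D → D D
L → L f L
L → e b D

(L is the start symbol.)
First, augment the grammar with L' → L
I₀ = CLOSURE({ [L' → . L] }):
  [L' → . L] has the dot before L: add [L → . - e], [L → .], [L → . L f L], [L → . e b D]
No further items can be added.

I₀ = { [L → . - e], [L → . L f L], [L → . e b D], [L → .], [L' → . L] }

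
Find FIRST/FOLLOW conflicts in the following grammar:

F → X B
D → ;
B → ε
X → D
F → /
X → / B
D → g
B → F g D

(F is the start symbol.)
Nullable non-terminals: B.
FIRST sets used below: FIRST(F) = { '/', ';', 'g' }

B: nullable alternative(s) B → ε; FOLLOW(B) = { $, '/', ';', 'g' }
  B → ε: FIRST \ {ε} = { } — this is the only nullable alternative, skip
  B → F g D: FIRST \ {ε} = { '/', ';', 'g' } — overlaps FOLLOW(B) on { '/', ';', 'g' }: CONFLICT

D, F, X have no nullable alternative, so no FIRST/FOLLOW check is needed there.

So the grammar has 1 FIRST/FOLLOW conflict (marked CONFLICT above).

Answer: Yes. B → F g D with FOLLOW(B) on { '/', ';', 'g' }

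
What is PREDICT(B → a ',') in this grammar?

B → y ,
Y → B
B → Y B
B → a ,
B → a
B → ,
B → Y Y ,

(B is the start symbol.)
{ 'a' }

PREDICT(B → a ',') = (FIRST(RHS) \ {ε}) ∪ (FOLLOW(B) if ε ∈ FIRST(RHS), i.e. RHS ⇒* ε)
FIRST(a ',') = { 'a' }
ε ∉ FIRST(a ','), so FOLLOW(B) is not added.
PREDICT(B → a ',') = { 'a' }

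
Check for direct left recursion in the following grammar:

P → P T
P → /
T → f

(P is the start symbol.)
P → P T: LEFT RECURSIVE (starts with P)
P → /: starts with '/'
T → f: starts with f

The grammar has direct left recursion on: P.

Answer: Yes, P is left-recursive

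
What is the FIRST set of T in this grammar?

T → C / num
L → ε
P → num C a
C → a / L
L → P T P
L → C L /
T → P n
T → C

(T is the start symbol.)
{ 'a', 'num' }

To compute FIRST(T), examine every production with T on the left-hand side, reading each right-hand side left to right until a non-nullable symbol is reached.

FIRST sets of the other non-terminals involved (by the same procedure, iterated to a fixed point):
  FIRST(C) = { 'a' }
  FIRST(P) = { 'num' }

From T → C / num:
  - C is a non-terminal: add FIRST(C) \ {ε} = { 'a' }
    C is not nullable, so stop
From T → P n:
  - P is a non-terminal: add FIRST(P) \ {ε} = { 'num' }
    P is not nullable, so stop
From T → C:
  - C is a non-terminal: add FIRST(C) \ {ε} = { 'a' }
    C is not nullable, so stop

Collecting: FIRST(T) = { 'a', 'num' }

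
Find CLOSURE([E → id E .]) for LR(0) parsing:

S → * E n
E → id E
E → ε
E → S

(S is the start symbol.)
{ [E → id E .] }

To compute CLOSURE, for each item [A → α.Bβ] where B is a non-terminal, add [B → .γ] for all productions B → γ; repeat for the newly added items until nothing changes.

Start with: [E → id E .]
The dot is at the end, so nothing is added.

CLOSURE = { [E → id E .] }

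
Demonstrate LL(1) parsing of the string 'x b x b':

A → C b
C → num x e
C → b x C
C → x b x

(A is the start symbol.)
Stack is shown with the top on the left.

Stack      Input      Action
----------------------------
A $        x b x b $  output A → C b
C b $      x b x b $  output C → x b x
x b x b $  x b x b $  match 'x'
b x b $    b x b $    match 'b'
x b $      x b $      match 'x'
b $        b $        match 'b'
$          $          accept

The string is accepted.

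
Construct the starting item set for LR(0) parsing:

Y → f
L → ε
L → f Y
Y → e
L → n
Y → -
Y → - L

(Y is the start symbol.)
First, augment the grammar with Y' → Y
I₀ = CLOSURE({ [Y' → . Y] }):
  [Y' → . Y] has the dot before Y: add [Y → . f], [Y → . e], [Y → . -], [Y → . - L]
No further items can be added.

I₀ = { [Y → . - L], [Y → . -], [Y → . e], [Y → . f], [Y' → . Y] }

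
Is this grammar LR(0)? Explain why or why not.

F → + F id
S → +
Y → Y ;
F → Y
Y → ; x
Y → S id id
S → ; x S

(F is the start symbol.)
No. Shift-reduce conflict between [S → + .] and [F → . + F id]

A grammar is LR(0) if no state in the canonical LR(0) collection has:
  - both a shift item (dot before a terminal) and a complete item (shift-reduce conflict), or
  - two or more complete items (reduce-reduce conflict; the accept item [F' → F .] counts as a complete item here).

Augment with F' → F and build the canonical LR(0) collection (I0 = CLOSURE({[F' → . F]}), then GOTO on every symbol after a dot until no new states appear). It has 16 states:
  I0: { [F → . + F id], [F → . Y], [F' → . F], [S → . +], [S → . ; x S], [Y → . ; x], [Y → . S id id], [Y → . Y ;] }  — shift
  I1: { [F → + . F id], [F → . + F id], [F → . Y], [S → + .], [S → . +], [S → . ; x S], [Y → . ; x], [Y → . S id id], [Y → . Y ;] }  — shift, reduce
  I2: { [S → ; . x S], [Y → ; . x] }  — shift
  I3: { [F' → F .] }  — accept
  I4: { [Y → S . id id] }  — shift
  I5: { [F → Y .], [Y → Y . ;] }  — shift, reduce
  I6: { [Y → Y ; .] }  — reduce
  I7: { [Y → S id . id] }  — shift
  I8: { [Y → S id id .] }  — reduce
  I9: { [S → . +], [S → . ; x S], [S → ; x . S], [Y → ; x .] }  — shift, reduce
  I10: { [S → + .] }  — reduce
  I11: { [S → ; . x S] }  — shift
  I12: { [S → ; x S .] }  — reduce
  I13: { [S → . +], [S → . ; x S], [S → ; x . S] }  — shift
  I14: { [F → + F . id] }  — shift
  I15: { [F → + F id .] }  — reduce

Conflict in state I1:
  Shift-reduce conflict between [S → + .] and [F → . + F id]
So the grammar is NOT LR(0).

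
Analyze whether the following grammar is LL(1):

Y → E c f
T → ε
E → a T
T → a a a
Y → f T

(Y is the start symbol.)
Yes, the grammar is LL(1).

A grammar is LL(1) if for each non-terminal N with multiple productions, the predict sets of those productions are pairwise disjoint, where PREDICT(N → α) = (FIRST(α) \ {ε}) ∪ (FOLLOW(N) if α ⇒* ε).

Relevant sets:
  FIRST(E) = { 'a' }
  FOLLOW(T) = { $, 'c' }

For Y:
  PREDICT(Y → E c f) = { 'a' }
  PREDICT(Y → f T) = { 'f' }
For T:
  PREDICT(T → ε) = { $, 'c' }
  PREDICT(T → a a a) = { 'a' }
E has a single production, so nothing to check there.

All predict sets are disjoint. The grammar IS LL(1).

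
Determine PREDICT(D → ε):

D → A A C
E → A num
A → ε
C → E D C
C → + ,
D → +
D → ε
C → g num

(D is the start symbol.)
{ $, '+', 'g', 'num' }

PREDICT(D → ε) = (FIRST(RHS) \ {ε}) ∪ (FOLLOW(D) if ε ∈ FIRST(RHS), i.e. RHS ⇒* ε)
The right-hand side is ε (FIRST(ε) = { ε }), so the predict set is FOLLOW(D) = { $, '+', 'g', 'num' }
PREDICT(D → ε) = { $, '+', 'g', 'num' }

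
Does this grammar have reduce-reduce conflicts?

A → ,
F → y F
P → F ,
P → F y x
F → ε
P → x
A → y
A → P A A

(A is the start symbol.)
Yes — I6: [A → y .] vs [F → .]

Augment with A' → A and build the canonical LR(0) collection (I0 = CLOSURE({[A' → . A]}), then GOTO on every symbol after a dot until no new states appear). It has 14 states:
  I0: { [A → . ,], [A → . P A A], [A → . y], [A' → . A], [F → . y F], [F → .], [P → . F ,], [P → . F y x], [P → . x] }  — shift, reduce
  I1: { [A → , .] }  — reduce
  I2: { [A' → A .] }  — accept
  I3: { [P → F . ,], [P → F . y x] }  — shift
  I4: { [A → . ,], [A → . P A A], [A → . y], [A → P . A A], [F → . y F], [F → .], [P → . F ,], [P → . F y x], [P → . x] }  — shift, reduce
  I5: { [P → x .] }  — reduce
  I6: { [A → y .], [F → . y F], [F → .], [F → y . F] }  — shift, 2 reduces
  I7: { [F → y F .] }  — reduce
  I8: { [F → . y F], [F → .], [F → y . F] }  — shift, reduce
  I9: { [A → . ,], [A → . P A A], [A → . y], [A → P A . A], [F → . y F], [F → .], [P → . F ,], [P → . F y x], [P → . x] }  — shift, reduce
  I10: { [A → P A A .] }  — reduce
  I11: { [P → F , .] }  — reduce
  I12: { [P → F y . x] }  — shift
  I13: { [P → F y x .] }  — reduce

I6 contains complete items [A → y .], [F → .] — reduce-reduce conflict.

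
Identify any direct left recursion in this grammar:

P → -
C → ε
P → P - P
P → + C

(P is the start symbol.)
P → -: starts with '-'
C → ε: starts with ε
P → P - P: LEFT RECURSIVE (starts with P)
P → + C: starts with '+'

The grammar has direct left recursion on: P.

Answer: Yes, P is left-recursive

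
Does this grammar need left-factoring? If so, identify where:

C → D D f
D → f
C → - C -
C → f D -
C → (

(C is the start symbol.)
Left-factoring is needed when two productions for the same non-terminal
share a common prefix on the right-hand side.

Productions for C:
  C → D D f
  C → - C -
  C → f D -
  C → (

No common prefixes found.

Answer: No, left-factoring is not needed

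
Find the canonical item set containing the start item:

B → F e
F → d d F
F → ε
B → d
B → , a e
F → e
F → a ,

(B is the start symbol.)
First, augment the grammar with B' → B
I₀ = CLOSURE({ [B' → . B] }):
  [B' → . B] has the dot before B: add [B → . F e], [B → . d], [B → . , a e]
  [B → . F e] has the dot before F: add [F → . d d F], [F → .], [F → . e], [F → . a ,]
No further items can be added.

I₀ = { [B → . , a e], [B → . F e], [B → . d], [B' → . B], [F → . a ,], [F → . d d F], [F → . e], [F → .] }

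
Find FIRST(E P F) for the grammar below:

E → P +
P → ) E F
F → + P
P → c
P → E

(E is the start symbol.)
FIRST sets of the non-terminals involved (from the grammar, by fixed-point iteration):
  FIRST(E) = { ')', 'c' }

To compute FIRST(E P F), process the symbols left to right:
Symbol E is a non-terminal. Add FIRST(E) \ {ε} = { ')', 'c' }
E is not nullable (ε ∉ FIRST(E)), so stop here.
FIRST(E P F) = { ')', 'c' }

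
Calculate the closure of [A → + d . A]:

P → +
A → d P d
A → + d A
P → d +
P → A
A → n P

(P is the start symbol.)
To compute CLOSURE, for each item [A → α.Bβ] where B is a non-terminal, add [B → .γ] for all productions B → γ; repeat for the newly added items until nothing changes.

Start with: [A → + d . A]
  [A → + d . A] has the dot before A: add [A → . d P d], [A → . + d A], [A → . n P]
No further items can be added.

CLOSURE = { [A → + d . A], [A → . + d A], [A → . d P d], [A → . n P] }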